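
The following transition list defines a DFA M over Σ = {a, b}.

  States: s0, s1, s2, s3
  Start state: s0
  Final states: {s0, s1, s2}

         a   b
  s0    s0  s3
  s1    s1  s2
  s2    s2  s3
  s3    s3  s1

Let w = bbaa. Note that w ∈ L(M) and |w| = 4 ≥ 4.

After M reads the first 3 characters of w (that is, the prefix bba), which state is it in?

s1

State sequence: s0 -b-> s3 -b-> s1 -a-> s1

After reading 3 characters, M is in state s1.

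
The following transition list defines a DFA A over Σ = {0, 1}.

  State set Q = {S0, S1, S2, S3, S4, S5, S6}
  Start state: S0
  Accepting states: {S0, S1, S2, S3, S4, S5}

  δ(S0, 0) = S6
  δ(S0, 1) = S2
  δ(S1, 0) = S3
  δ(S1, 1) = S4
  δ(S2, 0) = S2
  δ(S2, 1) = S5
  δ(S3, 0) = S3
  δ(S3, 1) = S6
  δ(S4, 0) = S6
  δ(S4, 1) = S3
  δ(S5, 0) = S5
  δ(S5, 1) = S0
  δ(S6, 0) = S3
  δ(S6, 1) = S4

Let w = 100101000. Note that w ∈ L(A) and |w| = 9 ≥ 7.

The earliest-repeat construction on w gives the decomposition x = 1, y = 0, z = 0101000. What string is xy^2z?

xy^2z = 1·0·0·0101000 = 1000101000.
Reading y = 0 takes A from S2 back to S2, so after x·y·y the machine is still in S2, and z then leads to the accepting state S3. Hence 1000101000 ∈ L(A).

1000101000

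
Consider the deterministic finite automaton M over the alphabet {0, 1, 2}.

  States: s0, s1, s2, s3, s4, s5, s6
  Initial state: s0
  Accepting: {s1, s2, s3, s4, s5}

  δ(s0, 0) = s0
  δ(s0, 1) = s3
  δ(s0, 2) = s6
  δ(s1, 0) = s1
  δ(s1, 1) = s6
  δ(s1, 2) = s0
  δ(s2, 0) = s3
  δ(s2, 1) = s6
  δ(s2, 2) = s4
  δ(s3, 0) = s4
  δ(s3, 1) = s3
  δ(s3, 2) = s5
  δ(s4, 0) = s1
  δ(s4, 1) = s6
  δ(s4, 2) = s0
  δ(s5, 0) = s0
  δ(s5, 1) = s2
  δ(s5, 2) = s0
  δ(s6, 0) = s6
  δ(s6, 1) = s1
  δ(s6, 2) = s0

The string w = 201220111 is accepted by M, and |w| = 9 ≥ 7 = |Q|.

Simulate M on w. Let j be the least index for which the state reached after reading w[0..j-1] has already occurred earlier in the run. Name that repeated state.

Run of M on w = 2 0 1 2 2 0 1 1 1:
  step 0: s0  (start)
  step 1: s6  (read 2: s0→s6)
  step 2: s6  (read 0: s6→s6)   ← first repeat (s6 seen earlier)
  step 3: s1  (read 1: s6→s1)
  step 4: s0  (read 2: s1→s0)
  step 5: s6  (read 2: s0→s6)
  step 6: s6  (read 0: s6→s6)
  step 7: s1  (read 1: s6→s1)
  step 8: s6  (read 1: s1→s6)
  step 9: s1  (read 1: s6→s1)

The earliest repeat is at step j = 2: M is in s6, which it already visited at step i = 1.

s6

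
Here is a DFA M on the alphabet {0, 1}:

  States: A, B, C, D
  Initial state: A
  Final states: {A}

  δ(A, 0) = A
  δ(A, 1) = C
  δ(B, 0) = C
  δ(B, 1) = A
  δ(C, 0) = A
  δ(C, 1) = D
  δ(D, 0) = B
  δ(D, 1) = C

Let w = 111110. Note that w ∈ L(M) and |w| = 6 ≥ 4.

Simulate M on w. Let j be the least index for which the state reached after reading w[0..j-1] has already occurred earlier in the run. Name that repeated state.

Run of M on w = 1 1 1 1 1 0:
  step 0: A  (start)
  step 1: C  (read 1: A→C)
  step 2: D  (read 1: C→D)
  step 3: C  (read 1: D→C)   ← first repeat (C seen earlier)
  step 4: D  (read 1: C→D)
  step 5: C  (read 1: D→C)
  step 6: A  (read 0: C→A)

The earliest repeat is at step j = 3: M is in C, which it already visited at step i = 1.

C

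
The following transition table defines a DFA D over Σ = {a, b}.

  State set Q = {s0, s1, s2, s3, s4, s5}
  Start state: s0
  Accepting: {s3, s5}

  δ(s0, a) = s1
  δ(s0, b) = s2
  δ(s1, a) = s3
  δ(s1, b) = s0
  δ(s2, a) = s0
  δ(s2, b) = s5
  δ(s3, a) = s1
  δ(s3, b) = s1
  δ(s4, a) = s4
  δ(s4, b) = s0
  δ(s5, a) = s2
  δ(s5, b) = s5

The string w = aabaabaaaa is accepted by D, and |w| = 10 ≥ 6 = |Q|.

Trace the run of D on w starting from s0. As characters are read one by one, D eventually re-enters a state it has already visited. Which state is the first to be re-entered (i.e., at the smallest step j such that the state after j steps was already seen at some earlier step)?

s1

Run of D on w = a a b a a b a a a a:
  step 0: s0  (start)
  step 1: s1  (read a: s0→s1)
  step 2: s3  (read a: s1→s3)
  step 3: s1  (read b: s3→s1)   ← first repeat (s1 seen earlier)
  step 4: s3  (read a: s1→s3)
  step 5: s1  (read a: s3→s1)
  step 6: s0  (read b: s1→s0)
  step 7: s1  (read a: s0→s1)
  step 8: s3  (read a: s1→s3)
  step 9: s1  (read a: s3→s1)
  step 10: s3  (read a: s1→s3)

The earliest repeat is at step j = 3: D is in s1, which it already visited at step i = 1.
Pumping length from the standard proof: p = 6 (the number of states). The repeated state found above gives |xy| = j ≤ 6 and |y| = j − i ≥ 1.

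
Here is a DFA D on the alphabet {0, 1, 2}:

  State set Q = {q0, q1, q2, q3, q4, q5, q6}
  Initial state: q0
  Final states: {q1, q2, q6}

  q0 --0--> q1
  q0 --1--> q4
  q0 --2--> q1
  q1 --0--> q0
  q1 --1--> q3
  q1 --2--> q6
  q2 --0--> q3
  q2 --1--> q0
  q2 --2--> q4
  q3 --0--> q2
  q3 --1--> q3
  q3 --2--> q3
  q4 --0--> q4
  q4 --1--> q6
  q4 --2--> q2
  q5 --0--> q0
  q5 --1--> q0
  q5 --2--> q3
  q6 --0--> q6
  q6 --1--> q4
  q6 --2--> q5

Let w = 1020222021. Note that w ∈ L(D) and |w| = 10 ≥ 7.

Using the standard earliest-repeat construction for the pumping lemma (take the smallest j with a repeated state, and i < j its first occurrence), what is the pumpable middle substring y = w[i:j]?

0

State sequence: q0 -1-> q4 -0-> q4 -2-> q2 -0-> q3 -2-> q3 -2-> q3 -2-> q3 -0-> q2 -2-> q4 -1-> q6
First repeat at step 2: q4 was already visited.

So i = 1, j = 2, giving x = w[0:1] = 1, y = w[1:2] = 0, z = w[2:10] = 20222021.
Check: |xy| = 2 ≤ 7 and |y| = 1 ≥ 1. Reading y takes D from q4 back to q4, so every xyⁱz is accepted.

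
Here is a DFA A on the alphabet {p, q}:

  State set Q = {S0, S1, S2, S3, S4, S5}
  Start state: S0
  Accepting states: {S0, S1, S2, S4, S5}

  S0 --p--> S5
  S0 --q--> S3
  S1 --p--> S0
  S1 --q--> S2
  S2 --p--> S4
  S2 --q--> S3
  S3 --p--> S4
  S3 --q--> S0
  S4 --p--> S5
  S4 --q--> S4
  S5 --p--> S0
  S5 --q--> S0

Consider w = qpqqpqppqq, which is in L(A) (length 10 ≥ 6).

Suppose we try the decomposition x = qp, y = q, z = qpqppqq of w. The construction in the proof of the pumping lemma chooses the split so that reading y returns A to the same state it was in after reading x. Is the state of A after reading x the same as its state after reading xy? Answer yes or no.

State sequence: S0 -q-> S3 -p-> S4 -q-> S4

After x (step 2): S4. After xy (step 3): S4.
They match, so y = q drives A around a cycle from S4 back to itself; pumping y any number of times keeps A in S4 before reading z, and xyⁱz ∈ L(A) for every i ≥ 0.

yes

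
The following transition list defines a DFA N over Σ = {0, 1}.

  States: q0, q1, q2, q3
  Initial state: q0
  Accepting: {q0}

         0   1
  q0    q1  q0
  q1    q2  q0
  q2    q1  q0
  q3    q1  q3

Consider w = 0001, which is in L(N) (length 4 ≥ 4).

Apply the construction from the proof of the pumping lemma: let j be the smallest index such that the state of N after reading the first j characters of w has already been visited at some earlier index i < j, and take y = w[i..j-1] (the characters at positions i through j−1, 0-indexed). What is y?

00

State sequence: q0 -0-> q1 -0-> q2 -0-> q1 -1-> q0
First repeat at step 3: q1 was already visited.

So i = 1, j = 3, giving x = w[0:1] = 0, y = w[1:3] = 00, z = w[3:4] = 1.
Check: |xy| = 3 ≤ 4 and |y| = 2 ≥ 1. Reading y takes N from q1 back to q1, so every xyⁱz is accepted.
Since N has 4 states, any run of length ≥ 4 visits 4+1 states, so by pigeonhole some state repeats within the first 4 steps — that repeat gives the pumpable loop.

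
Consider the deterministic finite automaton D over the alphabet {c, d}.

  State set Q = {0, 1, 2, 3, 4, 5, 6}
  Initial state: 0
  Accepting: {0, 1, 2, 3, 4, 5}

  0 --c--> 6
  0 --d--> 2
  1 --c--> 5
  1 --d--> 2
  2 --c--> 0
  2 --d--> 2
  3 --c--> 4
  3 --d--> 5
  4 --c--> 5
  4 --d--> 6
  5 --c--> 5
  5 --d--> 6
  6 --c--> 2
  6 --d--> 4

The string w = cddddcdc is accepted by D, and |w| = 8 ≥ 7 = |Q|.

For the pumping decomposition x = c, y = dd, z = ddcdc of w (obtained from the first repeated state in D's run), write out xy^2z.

xy^2z = c·dd·dd·ddcdc = cddddddcdc.
Reading y = dd takes D from 6 back to 6, so after x·y·y the machine is still in 6, and z then leads to the accepting state 0. Hence cddddddcdc ∈ L(D).

cddddddcdc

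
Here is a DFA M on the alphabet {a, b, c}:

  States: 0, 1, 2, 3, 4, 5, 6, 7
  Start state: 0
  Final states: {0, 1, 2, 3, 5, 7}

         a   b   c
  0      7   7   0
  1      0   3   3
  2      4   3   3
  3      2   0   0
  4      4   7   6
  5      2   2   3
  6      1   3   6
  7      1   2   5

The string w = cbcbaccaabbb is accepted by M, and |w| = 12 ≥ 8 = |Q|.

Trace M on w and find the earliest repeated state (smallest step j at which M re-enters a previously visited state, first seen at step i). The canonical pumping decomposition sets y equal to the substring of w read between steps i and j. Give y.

State sequence: 0 -c-> 0 -b-> 7 -c-> 5 -b-> 2 -a-> 4 -c-> 6 -c-> 6 -a-> 1 -a-> 0 -b-> 7 -b-> 2 -b-> 3
First repeat at step 1: 0 was already visited.

So i = 0, j = 1, giving x = w[0:0] = ε, y = w[0:1] = c, z = w[1:12] = bcbaccaabbb.
Check: |xy| = 1 ≤ 8 and |y| = 1 ≥ 1. Reading y takes M from 0 back to 0, so every xyⁱz is accepted.

c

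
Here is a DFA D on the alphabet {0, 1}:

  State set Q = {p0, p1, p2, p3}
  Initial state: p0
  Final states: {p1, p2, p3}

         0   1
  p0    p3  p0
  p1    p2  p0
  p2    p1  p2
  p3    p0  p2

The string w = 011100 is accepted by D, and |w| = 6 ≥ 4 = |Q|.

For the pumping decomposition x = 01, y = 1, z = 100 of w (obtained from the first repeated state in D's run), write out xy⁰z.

01100

xy⁰z = xz = 01·100 = 01100.
Reading y = 1 takes D from p2 back to p2, so after x the machine is still in p2, and z then leads to the accepting state p2. Hence 01100 ∈ L(D).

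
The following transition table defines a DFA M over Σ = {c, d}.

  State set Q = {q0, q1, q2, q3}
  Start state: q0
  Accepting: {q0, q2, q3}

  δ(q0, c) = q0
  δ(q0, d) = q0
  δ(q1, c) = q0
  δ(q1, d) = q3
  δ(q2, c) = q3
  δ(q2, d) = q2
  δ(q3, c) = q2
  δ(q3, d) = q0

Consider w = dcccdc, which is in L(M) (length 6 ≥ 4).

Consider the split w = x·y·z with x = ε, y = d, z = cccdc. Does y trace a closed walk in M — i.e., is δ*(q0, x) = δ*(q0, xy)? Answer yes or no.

yes

Run of M on the first 1 characters of w = d:
  step 0: q0  (start)
  step 1: q0  (read d: q0→q0)

After x (step 0): q0. After xy (step 1): q0.
They match, so y = d drives M around a cycle from q0 back to itself; pumping y any number of times keeps M in q0 before reading z, and xyⁱz ∈ L(M) for every i ≥ 0.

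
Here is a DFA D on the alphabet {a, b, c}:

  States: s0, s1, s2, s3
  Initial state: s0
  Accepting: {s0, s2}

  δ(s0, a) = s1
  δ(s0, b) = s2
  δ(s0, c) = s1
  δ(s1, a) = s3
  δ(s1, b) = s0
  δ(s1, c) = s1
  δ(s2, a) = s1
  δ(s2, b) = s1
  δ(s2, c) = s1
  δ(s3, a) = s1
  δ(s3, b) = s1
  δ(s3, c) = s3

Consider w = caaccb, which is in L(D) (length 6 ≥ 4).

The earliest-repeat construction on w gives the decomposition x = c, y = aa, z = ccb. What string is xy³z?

caaaaaaccb

xy^3z = c·aa·aa·aa·ccb = caaaaaaccb.
Reading y = aa takes D from s1 back to s1, so after x·y·y·y the machine is still in s1, and z then leads to the accepting state s0. Hence caaaaaaccb ∈ L(D).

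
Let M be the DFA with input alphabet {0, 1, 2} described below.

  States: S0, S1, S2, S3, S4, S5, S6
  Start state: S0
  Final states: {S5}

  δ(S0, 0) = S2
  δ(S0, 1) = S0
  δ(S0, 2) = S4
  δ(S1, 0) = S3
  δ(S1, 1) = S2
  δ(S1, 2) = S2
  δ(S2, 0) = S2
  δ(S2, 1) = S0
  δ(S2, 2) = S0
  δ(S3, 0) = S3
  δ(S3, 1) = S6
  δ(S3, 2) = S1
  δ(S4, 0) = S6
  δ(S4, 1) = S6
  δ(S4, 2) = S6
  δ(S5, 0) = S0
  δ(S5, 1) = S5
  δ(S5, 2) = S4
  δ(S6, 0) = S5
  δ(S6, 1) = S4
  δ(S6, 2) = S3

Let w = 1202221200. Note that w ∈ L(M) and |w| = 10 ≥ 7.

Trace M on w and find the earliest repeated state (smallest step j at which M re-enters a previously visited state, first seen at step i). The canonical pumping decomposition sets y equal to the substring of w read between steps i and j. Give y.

1

Run of M on w = 1 2 0 2 2 2 1 2 0 0:
  step 0: S0  (start)
  step 1: S0  (read 1: S0→S0)   ← first repeat (S0 seen earlier)
  step 2: S4  (read 2: S0→S4)
  step 3: S6  (read 0: S4→S6)
  step 4: S3  (read 2: S6→S3)
  step 5: S1  (read 2: S3→S1)
  step 6: S2  (read 2: S1→S2)
  step 7: S0  (read 1: S2→S0)
  step 8: S4  (read 2: S0→S4)
  step 9: S6  (read 0: S4→S6)
  step 10: S5  (read 0: S6→S5)

So i = 0, j = 1, giving x = w[0:0] = ε, y = w[0:1] = 1, z = w[1:10] = 202221200.
Check: |xy| = 1 ≤ 7 and |y| = 1 ≥ 1. Reading y takes M from S0 back to S0, so every xyⁱz is accepted.
With |Q| = 7, pigeonhole forces a state repeat no later than step 7; the substring read between the first and second visits to that state can be pumped.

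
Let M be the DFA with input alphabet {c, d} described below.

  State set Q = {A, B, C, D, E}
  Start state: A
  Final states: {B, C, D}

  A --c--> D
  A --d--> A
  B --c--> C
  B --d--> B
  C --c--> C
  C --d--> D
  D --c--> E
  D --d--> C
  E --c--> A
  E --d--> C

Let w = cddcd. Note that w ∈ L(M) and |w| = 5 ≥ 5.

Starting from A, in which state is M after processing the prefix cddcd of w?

Run of M on the first 5 characters of w = c d d c d:
  step 0: A  (start)
  step 1: D  (read c: A→D)
  step 2: C  (read d: D→C)
  step 3: D  (read d: C→D)
  step 4: E  (read c: D→E)
  step 5: C  (read d: E→C)

After reading 5 characters, M is in state C.

C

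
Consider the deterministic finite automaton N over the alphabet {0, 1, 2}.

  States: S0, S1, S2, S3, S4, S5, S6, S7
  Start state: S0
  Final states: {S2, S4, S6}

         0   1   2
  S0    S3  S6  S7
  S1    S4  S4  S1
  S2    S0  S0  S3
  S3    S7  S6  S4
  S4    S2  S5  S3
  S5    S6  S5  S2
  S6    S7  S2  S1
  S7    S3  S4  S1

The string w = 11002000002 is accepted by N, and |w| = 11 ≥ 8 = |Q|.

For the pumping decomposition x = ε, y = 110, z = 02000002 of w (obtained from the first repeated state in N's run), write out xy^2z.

11011002000002

xy^2z = ε·110·110·02000002 = 11011002000002.
Reading y = 110 takes N from S0 back to S0, so after x·y·y the machine is still in S0, and z then leads to the accepting state S4. Hence 11011002000002 ∈ L(N).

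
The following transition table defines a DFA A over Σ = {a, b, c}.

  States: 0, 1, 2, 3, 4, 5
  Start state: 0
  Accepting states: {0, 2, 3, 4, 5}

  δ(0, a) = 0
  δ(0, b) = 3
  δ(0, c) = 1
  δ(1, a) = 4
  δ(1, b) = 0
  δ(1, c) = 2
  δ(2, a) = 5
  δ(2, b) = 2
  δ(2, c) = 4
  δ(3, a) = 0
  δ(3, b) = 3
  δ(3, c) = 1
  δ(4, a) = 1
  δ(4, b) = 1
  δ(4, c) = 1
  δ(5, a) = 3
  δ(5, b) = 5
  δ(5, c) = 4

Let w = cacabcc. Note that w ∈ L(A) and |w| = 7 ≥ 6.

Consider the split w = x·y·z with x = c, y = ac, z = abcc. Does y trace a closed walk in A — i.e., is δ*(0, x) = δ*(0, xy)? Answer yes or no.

Run of A on the first 3 characters of w = c a c:
  step 0: 0  (start)
  step 1: 1  (read c: 0→1)
  step 2: 4  (read a: 1→4)
  step 3: 1  (read c: 4→1)

After x (step 1): 1. After xy (step 3): 1.
They match, so y = ac drives A around a cycle from 1 back to itself; pumping y any number of times keeps A in 1 before reading z, and xyⁱz ∈ L(A) for every i ≥ 0.

yes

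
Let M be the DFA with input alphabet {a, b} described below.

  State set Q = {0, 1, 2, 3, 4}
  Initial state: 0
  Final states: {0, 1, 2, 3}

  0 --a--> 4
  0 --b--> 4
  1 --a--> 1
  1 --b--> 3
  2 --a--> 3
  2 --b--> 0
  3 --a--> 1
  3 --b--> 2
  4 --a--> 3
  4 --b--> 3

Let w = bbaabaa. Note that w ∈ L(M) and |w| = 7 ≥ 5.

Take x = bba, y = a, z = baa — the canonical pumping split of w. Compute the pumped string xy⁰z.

bbabaa

xy⁰z = xz = bba·baa = bbabaa.
Reading y = a takes M from 1 back to 1, so after x the machine is still in 1, and z then leads to the accepting state 1. Hence bbabaa ∈ L(M).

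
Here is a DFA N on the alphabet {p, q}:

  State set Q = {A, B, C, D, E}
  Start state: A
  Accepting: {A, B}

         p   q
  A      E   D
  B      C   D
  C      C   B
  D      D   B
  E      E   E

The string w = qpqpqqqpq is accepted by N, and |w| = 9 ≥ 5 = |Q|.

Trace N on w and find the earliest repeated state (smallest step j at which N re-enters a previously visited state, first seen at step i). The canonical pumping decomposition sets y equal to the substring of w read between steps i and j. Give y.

p

Run of N on w = q p q p q q q p q:
  step 0: A  (start)
  step 1: D  (read q: A→D)
  step 2: D  (read p: D→D)   ← first repeat (D seen earlier)
  step 3: B  (read q: D→B)
  step 4: C  (read p: B→C)
  step 5: B  (read q: C→B)
  step 6: D  (read q: B→D)
  step 7: B  (read q: D→B)
  step 8: C  (read p: B→C)
  step 9: B  (read q: C→B)

So i = 1, j = 2, giving x = w[0:1] = q, y = w[1:2] = p, z = w[2:9] = qpqqqpq.
Check: |xy| = 2 ≤ 5 and |y| = 1 ≥ 1. Reading y takes N from D back to D, so every xyⁱz is accepted.
Since N has 5 states, any run of length ≥ 5 visits 5+1 states, so by pigeonhole some state repeats within the first 5 steps — that repeat gives the pumpable loop.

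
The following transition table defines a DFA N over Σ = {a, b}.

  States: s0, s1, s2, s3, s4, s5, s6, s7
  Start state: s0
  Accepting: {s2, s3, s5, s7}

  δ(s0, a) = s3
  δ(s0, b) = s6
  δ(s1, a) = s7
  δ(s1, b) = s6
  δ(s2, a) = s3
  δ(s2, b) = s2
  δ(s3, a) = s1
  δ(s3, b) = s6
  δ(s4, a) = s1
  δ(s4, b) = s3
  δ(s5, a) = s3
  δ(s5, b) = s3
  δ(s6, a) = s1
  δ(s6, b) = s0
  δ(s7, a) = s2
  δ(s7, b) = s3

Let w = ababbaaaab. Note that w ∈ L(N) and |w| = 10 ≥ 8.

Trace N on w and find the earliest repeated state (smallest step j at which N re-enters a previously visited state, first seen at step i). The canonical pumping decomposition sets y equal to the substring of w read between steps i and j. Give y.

Run of N on w = a b a b b a a a a b:
  step 0: s0  (start)
  step 1: s3  (read a: s0→s3)
  step 2: s6  (read b: s3→s6)
  step 3: s1  (read a: s6→s1)
  step 4: s6  (read b: s1→s6)   ← first repeat (s6 seen earlier)
  step 5: s0  (read b: s6→s0)
  step 6: s3  (read a: s0→s3)
  step 7: s1  (read a: s3→s1)
  step 8: s7  (read a: s1→s7)
  step 9: s2  (read a: s7→s2)
  step 10: s2  (read b: s2→s2)

So i = 2, j = 4, giving x = w[0:2] = ab, y = w[2:4] = ab, z = w[4:10] = baaaab.
Check: |xy| = 4 ≤ 8 and |y| = 2 ≥ 1. Reading y takes N from s6 back to s6, so every xyⁱz is accepted.

ab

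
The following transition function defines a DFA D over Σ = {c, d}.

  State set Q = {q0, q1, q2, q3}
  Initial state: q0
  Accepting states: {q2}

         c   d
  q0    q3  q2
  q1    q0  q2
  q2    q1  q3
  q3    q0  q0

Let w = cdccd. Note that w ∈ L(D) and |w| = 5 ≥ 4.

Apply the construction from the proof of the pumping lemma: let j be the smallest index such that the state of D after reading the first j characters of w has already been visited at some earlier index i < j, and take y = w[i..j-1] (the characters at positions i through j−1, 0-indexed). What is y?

cd

State sequence: q0 -c-> q3 -d-> q0 -c-> q3 -c-> q0 -d-> q2
First repeat at step 2: q0 was already visited.

So i = 0, j = 2, giving x = w[0:0] = ε, y = w[0:2] = cd, z = w[2:5] = ccd.
Check: |xy| = 2 ≤ 4 and |y| = 2 ≥ 1. Reading y takes D from q0 back to q0, so every xyⁱz is accepted.
With |Q| = 4, pigeonhole forces a state repeat no later than step 4; the substring read between the first and second visits to that state can be pumped.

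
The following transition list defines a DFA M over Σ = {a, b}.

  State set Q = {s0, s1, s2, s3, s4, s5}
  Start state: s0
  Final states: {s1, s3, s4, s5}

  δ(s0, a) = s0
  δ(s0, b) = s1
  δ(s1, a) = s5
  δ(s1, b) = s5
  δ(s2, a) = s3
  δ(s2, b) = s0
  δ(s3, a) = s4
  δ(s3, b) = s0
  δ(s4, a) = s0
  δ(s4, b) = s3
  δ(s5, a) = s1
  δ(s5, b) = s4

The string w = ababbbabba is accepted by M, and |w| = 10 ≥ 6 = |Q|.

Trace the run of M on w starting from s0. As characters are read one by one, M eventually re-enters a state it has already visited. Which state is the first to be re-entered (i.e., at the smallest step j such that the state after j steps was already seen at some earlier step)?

State sequence: s0 -a-> s0 -b-> s1 -a-> s5 -b-> s4 -b-> s3 -b-> s0 -a-> s0 -b-> s1 -b-> s5 -a-> s1
First repeat at step 1: s0 was already visited.

The earliest repeat is at step j = 1: M is in s0, which it already visited at step i = 0.
The DFA has 6 states, so the proof of the pumping lemma guarantees a repeated state among the first 6+1 visited; the segment between the two visits is the pumpable y.

s0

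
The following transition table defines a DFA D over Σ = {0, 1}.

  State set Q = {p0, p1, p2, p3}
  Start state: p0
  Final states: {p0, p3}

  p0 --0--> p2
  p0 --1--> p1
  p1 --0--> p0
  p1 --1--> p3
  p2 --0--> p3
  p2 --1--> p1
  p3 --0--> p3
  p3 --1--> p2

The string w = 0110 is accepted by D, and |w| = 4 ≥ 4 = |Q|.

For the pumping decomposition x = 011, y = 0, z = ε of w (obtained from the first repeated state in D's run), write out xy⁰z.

xy⁰z = xz = 011·ε = 011.
Reading y = 0 takes D from p3 back to p3, so after x the machine is still in p3, and z then leads to the accepting state p3. Hence 011 ∈ L(D).

011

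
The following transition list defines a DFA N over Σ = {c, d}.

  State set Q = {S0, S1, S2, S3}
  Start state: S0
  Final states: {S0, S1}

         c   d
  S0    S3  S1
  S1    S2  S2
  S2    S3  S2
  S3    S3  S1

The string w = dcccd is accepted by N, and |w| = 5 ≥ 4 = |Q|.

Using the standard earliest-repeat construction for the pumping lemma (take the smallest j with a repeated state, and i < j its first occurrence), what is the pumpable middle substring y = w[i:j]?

c

State sequence: S0 -d-> S1 -c-> S2 -c-> S3 -c-> S3 -d-> S1
First repeat at step 4: S3 was already visited.

So i = 3, j = 4, giving x = w[0:3] = dcc, y = w[3:4] = c, z = w[4:5] = d.
Check: |xy| = 4 ≤ 4 and |y| = 1 ≥ 1. Reading y takes N from S3 back to S3, so every xyⁱz is accepted.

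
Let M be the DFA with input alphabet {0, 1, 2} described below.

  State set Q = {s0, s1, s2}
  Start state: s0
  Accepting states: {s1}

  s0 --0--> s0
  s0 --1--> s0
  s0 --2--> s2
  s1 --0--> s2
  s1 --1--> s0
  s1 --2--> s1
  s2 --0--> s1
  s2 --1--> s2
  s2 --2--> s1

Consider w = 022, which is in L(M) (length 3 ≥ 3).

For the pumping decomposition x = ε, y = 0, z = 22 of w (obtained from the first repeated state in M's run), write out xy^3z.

xy^3z = ε·0·0·0·22 = 00022.
Reading y = 0 takes M from s0 back to s0, so after x·y·y·y the machine is still in s0, and z then leads to the accepting state s1. Hence 00022 ∈ L(M).

00022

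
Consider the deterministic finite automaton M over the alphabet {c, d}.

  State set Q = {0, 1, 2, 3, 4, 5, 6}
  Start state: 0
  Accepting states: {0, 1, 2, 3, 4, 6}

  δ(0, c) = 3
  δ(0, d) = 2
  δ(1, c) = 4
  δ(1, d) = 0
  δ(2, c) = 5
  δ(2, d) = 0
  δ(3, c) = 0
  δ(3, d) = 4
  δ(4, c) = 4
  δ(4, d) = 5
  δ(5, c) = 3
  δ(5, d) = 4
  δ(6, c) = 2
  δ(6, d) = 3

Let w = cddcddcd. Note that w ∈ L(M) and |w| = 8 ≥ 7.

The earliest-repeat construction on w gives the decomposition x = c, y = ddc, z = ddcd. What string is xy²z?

cddcddcddcd

xy^2z = c·ddc·ddc·ddcd = cddcddcddcd.
Reading y = ddc takes M from 3 back to 3, so after x·y·y the machine is still in 3, and z then leads to the accepting state 4. Hence cddcddcddcd ∈ L(M).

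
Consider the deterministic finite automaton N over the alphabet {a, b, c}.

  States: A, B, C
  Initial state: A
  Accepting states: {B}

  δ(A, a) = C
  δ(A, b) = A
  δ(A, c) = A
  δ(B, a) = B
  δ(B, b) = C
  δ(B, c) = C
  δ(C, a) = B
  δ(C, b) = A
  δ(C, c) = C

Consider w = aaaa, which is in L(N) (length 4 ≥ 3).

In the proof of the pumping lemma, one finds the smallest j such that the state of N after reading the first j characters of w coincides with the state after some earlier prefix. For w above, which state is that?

State sequence: A -a-> C -a-> B -a-> B -a-> B
First repeat at step 3: B was already visited.

The earliest repeat is at step j = 3: N is in B, which it already visited at step i = 2.
Pumping length from the standard proof: p = 3 (the number of states). The repeated state found above gives |xy| = j ≤ 3 and |y| = j − i ≥ 1.

B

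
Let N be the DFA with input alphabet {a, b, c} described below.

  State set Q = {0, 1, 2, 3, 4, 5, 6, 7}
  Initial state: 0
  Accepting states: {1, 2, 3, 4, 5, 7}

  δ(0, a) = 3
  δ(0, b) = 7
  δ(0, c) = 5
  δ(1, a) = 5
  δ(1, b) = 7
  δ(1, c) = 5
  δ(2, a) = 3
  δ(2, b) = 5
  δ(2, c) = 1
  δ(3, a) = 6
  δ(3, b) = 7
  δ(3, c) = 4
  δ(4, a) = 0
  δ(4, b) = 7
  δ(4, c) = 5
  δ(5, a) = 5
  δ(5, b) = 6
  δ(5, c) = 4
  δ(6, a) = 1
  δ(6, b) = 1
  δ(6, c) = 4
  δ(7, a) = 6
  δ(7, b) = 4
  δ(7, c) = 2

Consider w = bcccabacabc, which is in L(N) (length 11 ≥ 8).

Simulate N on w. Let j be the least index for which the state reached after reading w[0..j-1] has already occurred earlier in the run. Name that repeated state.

5

Run of N on w = b c c c a b a c a b c:
  step 0: 0  (start)
  step 1: 7  (read b: 0→7)
  step 2: 2  (read c: 7→2)
  step 3: 1  (read c: 2→1)
  step 4: 5  (read c: 1→5)
  step 5: 5  (read a: 5→5)   ← first repeat (5 seen earlier)
  step 6: 6  (read b: 5→6)
  step 7: 1  (read a: 6→1)
  step 8: 5  (read c: 1→5)
  step 9: 5  (read a: 5→5)
  step 10: 6  (read b: 5→6)
  step 11: 4  (read c: 6→4)

The earliest repeat is at step j = 5: N is in 5, which it already visited at step i = 4.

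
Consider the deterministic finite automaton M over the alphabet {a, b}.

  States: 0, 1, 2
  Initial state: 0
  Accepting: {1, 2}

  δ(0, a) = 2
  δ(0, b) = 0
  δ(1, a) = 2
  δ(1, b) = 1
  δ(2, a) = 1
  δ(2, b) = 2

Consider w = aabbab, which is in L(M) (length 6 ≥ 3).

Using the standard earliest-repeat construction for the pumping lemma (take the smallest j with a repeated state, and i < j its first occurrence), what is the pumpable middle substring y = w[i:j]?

b

State sequence: 0 -a-> 2 -a-> 1 -b-> 1 -b-> 1 -a-> 2 -b-> 2
First repeat at step 3: 1 was already visited.

So i = 2, j = 3, giving x = w[0:2] = aa, y = w[2:3] = b, z = w[3:6] = bab.
Check: |xy| = 3 ≤ 3 and |y| = 1 ≥ 1. Reading y takes M from 1 back to 1, so every xyⁱz is accepted.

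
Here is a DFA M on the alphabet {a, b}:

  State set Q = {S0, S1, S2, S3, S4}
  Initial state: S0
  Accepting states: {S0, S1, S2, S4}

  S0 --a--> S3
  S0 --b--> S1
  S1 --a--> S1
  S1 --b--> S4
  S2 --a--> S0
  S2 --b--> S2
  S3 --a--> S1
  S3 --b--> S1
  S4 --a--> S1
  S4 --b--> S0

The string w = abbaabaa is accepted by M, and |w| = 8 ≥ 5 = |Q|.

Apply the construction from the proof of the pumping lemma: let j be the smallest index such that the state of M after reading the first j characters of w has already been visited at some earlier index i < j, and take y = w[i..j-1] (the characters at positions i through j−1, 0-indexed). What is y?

ba

State sequence: S0 -a-> S3 -b-> S1 -b-> S4 -a-> S1 -a-> S1 -b-> S4 -a-> S1 -a-> S1
First repeat at step 4: S1 was already visited.

So i = 2, j = 4, giving x = w[0:2] = ab, y = w[2:4] = ba, z = w[4:8] = abaa.
Check: |xy| = 4 ≤ 5 and |y| = 2 ≥ 1. Reading y takes M from S1 back to S1, so every xyⁱz is accepted.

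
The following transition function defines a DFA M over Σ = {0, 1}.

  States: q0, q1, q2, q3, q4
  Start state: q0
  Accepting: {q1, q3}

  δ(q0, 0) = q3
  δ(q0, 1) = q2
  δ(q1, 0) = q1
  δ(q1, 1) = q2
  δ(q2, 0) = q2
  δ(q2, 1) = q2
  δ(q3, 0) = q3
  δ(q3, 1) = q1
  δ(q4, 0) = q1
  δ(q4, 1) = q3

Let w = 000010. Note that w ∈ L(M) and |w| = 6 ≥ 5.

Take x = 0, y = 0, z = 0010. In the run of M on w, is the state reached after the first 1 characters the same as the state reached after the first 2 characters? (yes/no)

State sequence: q0 -0-> q3 -0-> q3

After x (step 1): q3. After xy (step 2): q3.
They match, so y = 0 drives M around a cycle from q3 back to itself; pumping y any number of times keeps M in q3 before reading z, and xyⁱz ∈ L(M) for every i ≥ 0.

yes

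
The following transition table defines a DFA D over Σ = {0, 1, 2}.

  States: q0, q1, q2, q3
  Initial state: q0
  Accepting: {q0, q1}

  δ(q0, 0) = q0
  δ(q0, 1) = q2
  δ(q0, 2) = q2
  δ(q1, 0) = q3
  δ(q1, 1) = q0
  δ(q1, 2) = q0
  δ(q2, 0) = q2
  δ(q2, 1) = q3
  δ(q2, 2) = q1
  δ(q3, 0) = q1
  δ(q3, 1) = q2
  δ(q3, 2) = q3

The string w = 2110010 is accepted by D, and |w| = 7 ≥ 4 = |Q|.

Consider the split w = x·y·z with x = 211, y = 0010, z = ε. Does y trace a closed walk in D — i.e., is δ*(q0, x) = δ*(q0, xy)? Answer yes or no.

State sequence: q0 -2-> q2 -1-> q3 -1-> q2 -0-> q2 -0-> q2 -1-> q3 -0-> q1

After x (step 3): q2. After xy (step 7): q1.
They differ (q2 ≠ q1), so y is not a cycle from the state after x; this split is not the one the pumping-lemma construction produces, and pumping y need not keep the string in L(D).

no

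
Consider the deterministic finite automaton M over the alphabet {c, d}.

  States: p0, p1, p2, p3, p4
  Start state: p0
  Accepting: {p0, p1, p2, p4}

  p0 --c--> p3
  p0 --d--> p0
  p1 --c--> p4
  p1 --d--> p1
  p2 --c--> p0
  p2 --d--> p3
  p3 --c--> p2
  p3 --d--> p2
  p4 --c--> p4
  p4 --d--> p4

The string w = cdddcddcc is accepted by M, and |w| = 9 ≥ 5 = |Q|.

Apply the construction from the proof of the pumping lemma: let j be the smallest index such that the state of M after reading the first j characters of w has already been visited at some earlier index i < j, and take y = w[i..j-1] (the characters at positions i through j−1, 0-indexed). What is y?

Run of M on w = c d d d c d d c c:
  step 0: p0  (start)
  step 1: p3  (read c: p0→p3)
  step 2: p2  (read d: p3→p2)
  step 3: p3  (read d: p2→p3)   ← first repeat (p3 seen earlier)
  step 4: p2  (read d: p3→p2)
  step 5: p0  (read c: p2→p0)
  step 6: p0  (read d: p0→p0)
  step 7: p0  (read d: p0→p0)
  step 8: p3  (read c: p0→p3)
  step 9: p2  (read c: p3→p2)

So i = 1, j = 3, giving x = w[0:1] = c, y = w[1:3] = dd, z = w[3:9] = dcddcc.
Check: |xy| = 3 ≤ 5 and |y| = 2 ≥ 1. Reading y takes M from p3 back to p3, so every xyⁱz is accepted.

dd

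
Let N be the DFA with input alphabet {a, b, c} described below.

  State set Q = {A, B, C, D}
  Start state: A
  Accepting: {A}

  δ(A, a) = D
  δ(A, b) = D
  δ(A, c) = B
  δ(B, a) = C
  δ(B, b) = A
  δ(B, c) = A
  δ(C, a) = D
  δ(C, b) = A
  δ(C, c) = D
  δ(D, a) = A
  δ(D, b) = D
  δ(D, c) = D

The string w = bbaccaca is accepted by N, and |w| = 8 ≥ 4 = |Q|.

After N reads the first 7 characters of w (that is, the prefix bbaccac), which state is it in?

D

Run of N on the first 7 characters of w = b b a c c a c:
  step 0: A  (start)
  step 1: D  (read b: A→D)
  step 2: D  (read b: D→D)
  step 3: A  (read a: D→A)
  step 4: B  (read c: A→B)
  step 5: A  (read c: B→A)
  step 6: D  (read a: A→D)
  step 7: D  (read c: D→D)

After reading 7 characters, N is in state D.
(This kind of state-tracing is the core of the pumping-lemma construction: with 4 states, pigeonhole forces a repeat within the first 4 steps.)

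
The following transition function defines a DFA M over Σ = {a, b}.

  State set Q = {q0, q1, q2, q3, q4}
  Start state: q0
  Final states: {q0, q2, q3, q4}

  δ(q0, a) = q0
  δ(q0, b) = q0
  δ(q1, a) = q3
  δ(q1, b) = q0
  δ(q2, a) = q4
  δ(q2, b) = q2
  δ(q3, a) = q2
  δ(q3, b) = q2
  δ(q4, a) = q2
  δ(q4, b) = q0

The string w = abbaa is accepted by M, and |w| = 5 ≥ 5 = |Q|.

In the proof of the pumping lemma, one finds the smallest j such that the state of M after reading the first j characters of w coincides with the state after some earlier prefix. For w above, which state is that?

Run of M on w = a b b a a:
  step 0: q0  (start)
  step 1: q0  (read a: q0→q0)   ← first repeat (q0 seen earlier)
  step 2: q0  (read b: q0→q0)
  step 3: q0  (read b: q0→q0)
  step 4: q0  (read a: q0→q0)
  step 5: q0  (read a: q0→q0)

The earliest repeat is at step j = 1: M is in q0, which it already visited at step i = 0.
The DFA has 5 states, so the proof of the pumping lemma guarantees a repeated state among the first 5+1 visited; the segment between the two visits is the pumpable y.

q0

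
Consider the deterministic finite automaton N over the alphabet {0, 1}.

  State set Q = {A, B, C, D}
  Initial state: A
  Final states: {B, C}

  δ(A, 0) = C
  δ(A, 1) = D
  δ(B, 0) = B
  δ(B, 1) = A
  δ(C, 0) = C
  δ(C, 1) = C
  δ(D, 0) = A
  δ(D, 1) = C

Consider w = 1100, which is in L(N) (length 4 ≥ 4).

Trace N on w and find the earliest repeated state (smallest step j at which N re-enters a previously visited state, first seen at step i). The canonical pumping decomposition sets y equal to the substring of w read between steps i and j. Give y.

Run of N on w = 1 1 0 0:
  step 0: A  (start)
  step 1: D  (read 1: A→D)
  step 2: C  (read 1: D→C)
  step 3: C  (read 0: C→C)   ← first repeat (C seen earlier)
  step 4: C  (read 0: C→C)

So i = 2, j = 3, giving x = w[0:2] = 11, y = w[2:3] = 0, z = w[3:4] = 0.
Check: |xy| = 3 ≤ 4 and |y| = 1 ≥ 1. Reading y takes N from C back to C, so every xyⁱz is accepted.

0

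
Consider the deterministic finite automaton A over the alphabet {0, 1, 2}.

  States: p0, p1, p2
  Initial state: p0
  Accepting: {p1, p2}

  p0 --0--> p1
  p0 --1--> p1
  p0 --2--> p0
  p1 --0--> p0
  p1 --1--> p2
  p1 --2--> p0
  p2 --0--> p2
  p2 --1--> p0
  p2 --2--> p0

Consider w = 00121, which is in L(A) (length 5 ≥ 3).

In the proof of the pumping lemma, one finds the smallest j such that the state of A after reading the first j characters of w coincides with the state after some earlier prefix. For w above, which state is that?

p0

Run of A on w = 0 0 1 2 1:
  step 0: p0  (start)
  step 1: p1  (read 0: p0→p1)
  step 2: p0  (read 0: p1→p0)   ← first repeat (p0 seen earlier)
  step 3: p1  (read 1: p0→p1)
  step 4: p0  (read 2: p1→p0)
  step 5: p1  (read 1: p0→p1)

The earliest repeat is at step j = 2: A is in p0, which it already visited at step i = 0.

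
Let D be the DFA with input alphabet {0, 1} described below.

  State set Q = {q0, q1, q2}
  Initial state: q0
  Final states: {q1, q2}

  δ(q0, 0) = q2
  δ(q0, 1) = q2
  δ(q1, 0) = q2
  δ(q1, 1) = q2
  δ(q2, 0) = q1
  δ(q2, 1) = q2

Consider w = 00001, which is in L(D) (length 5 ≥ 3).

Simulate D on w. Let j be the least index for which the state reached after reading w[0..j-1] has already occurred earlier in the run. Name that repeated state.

q2

State sequence: q0 -0-> q2 -0-> q1 -0-> q2 -0-> q1 -1-> q2
First repeat at step 3: q2 was already visited.

The earliest repeat is at step j = 3: D is in q2, which it already visited at step i = 1.
Since D has 3 states, any run of length ≥ 3 visits 3+1 states, so by pigeonhole some state repeats within the first 3 steps — that repeat gives the pumpable loop.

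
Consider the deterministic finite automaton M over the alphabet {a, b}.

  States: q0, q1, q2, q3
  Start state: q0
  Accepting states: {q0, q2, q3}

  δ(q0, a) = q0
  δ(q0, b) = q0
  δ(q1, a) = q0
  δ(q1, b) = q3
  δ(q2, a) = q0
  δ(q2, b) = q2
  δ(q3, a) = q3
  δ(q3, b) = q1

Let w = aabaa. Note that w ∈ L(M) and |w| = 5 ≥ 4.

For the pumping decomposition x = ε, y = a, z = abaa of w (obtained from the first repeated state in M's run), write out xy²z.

aaabaa

xy^2z = ε·a·a·abaa = aaabaa.
Reading y = a takes M from q0 back to q0, so after x·y·y the machine is still in q0, and z then leads to the accepting state q0. Hence aaabaa ∈ L(M).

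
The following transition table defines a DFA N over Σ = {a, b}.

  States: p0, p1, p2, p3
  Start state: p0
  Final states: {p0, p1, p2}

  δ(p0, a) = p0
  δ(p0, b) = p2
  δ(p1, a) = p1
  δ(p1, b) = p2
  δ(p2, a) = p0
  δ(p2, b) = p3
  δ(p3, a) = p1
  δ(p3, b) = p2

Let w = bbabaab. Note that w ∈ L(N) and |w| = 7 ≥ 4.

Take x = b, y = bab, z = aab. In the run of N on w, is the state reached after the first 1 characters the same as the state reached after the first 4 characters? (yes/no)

State sequence: p0 -b-> p2 -b-> p3 -a-> p1 -b-> p2

After x (step 1): p2. After xy (step 4): p2.
They match, so y = bab drives N around a cycle from p2 back to itself; pumping y any number of times keeps N in p2 before reading z, and xyⁱz ∈ L(N) for every i ≥ 0.

yes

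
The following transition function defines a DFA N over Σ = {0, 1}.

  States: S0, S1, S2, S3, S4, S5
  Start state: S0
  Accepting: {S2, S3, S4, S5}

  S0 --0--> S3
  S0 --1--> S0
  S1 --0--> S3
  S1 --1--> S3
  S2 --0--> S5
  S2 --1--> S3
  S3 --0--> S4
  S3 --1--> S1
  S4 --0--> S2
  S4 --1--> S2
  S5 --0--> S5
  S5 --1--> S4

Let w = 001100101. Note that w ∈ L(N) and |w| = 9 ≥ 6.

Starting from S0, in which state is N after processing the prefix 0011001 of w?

State sequence: S0 -0-> S3 -0-> S4 -1-> S2 -1-> S3 -0-> S4 -0-> S2 -1-> S3

After reading 7 characters, N is in state S3.
(This kind of state-tracing is the core of the pumping-lemma construction: with 6 states, pigeonhole forces a repeat within the first 6 steps.)

S3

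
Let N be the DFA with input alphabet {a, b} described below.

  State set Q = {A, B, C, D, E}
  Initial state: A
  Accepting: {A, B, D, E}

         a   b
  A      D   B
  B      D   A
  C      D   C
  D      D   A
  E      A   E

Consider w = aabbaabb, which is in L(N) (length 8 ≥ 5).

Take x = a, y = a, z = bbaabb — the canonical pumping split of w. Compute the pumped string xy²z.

xy^2z = a·a·a·bbaabb = aaabbaabb.
Reading y = a takes N from D back to D, so after x·y·y the machine is still in D, and z then leads to the accepting state B. Hence aaabbaabb ∈ L(N).

aaabbaabb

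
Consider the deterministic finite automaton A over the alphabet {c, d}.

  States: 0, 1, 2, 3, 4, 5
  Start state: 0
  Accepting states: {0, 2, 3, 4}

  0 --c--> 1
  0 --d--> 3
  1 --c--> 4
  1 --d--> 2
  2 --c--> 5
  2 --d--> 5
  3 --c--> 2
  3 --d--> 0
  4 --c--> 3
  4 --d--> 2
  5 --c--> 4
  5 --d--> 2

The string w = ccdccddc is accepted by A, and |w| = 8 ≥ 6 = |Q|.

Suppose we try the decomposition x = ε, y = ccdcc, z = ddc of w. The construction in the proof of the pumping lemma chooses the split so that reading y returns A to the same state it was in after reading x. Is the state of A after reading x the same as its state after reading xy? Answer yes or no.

Run of A on the first 5 characters of w = c c d c c:
  step 0: 0  (start)
  step 1: 1  (read c: 0→1)
  step 2: 4  (read c: 1→4)
  step 3: 2  (read d: 4→2)
  step 4: 5  (read c: 2→5)
  step 5: 4  (read c: 5→4)

After x (step 0): 0. After xy (step 5): 4.
They differ (0 ≠ 4), so y is not a cycle from the state after x; this split is not the one the pumping-lemma construction produces, and pumping y need not keep the string in L(A).

no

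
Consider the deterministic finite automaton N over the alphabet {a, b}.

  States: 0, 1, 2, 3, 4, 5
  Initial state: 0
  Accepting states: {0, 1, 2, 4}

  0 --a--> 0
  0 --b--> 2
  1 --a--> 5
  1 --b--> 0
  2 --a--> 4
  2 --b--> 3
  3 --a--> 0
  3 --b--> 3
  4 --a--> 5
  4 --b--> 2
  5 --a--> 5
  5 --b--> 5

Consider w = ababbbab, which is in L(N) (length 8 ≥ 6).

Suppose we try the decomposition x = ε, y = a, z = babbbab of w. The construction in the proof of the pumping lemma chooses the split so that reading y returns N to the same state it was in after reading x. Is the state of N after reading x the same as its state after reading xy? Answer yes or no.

State sequence: 0 -a-> 0

After x (step 0): 0. After xy (step 1): 0.
They match, so y = a drives N around a cycle from 0 back to itself; pumping y any number of times keeps N in 0 before reading z, and xyⁱz ∈ L(N) for every i ≥ 0.

yes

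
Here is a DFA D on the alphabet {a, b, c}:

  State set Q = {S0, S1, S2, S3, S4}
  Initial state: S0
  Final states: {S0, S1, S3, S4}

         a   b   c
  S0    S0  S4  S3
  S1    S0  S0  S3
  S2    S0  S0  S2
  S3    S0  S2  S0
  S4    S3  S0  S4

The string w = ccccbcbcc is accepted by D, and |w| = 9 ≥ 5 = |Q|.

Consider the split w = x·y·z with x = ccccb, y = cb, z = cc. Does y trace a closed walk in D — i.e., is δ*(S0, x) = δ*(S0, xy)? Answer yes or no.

Run of D on the first 7 characters of w = c c c c b c b:
  step 0: S0  (start)
  step 1: S3  (read c: S0→S3)
  step 2: S0  (read c: S3→S0)
  step 3: S3  (read c: S0→S3)
  step 4: S0  (read c: S3→S0)
  step 5: S4  (read b: S0→S4)
  step 6: S4  (read c: S4→S4)
  step 7: S0  (read b: S4→S0)

After x (step 5): S4. After xy (step 7): S0.
They differ (S4 ≠ S0), so y is not a cycle from the state after x; this split is not the one the pumping-lemma construction produces, and pumping y need not keep the string in L(D).

no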